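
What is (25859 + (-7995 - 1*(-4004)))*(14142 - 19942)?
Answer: -126834400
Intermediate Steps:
(25859 + (-7995 - 1*(-4004)))*(14142 - 19942) = (25859 + (-7995 + 4004))*(-5800) = (25859 - 3991)*(-5800) = 21868*(-5800) = -126834400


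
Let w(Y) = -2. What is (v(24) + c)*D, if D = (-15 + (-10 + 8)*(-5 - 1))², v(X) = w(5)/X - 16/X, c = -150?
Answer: -5427/4 ≈ -1356.8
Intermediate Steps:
v(X) = -18/X (v(X) = -2/X - 16/X = -18/X)
D = 9 (D = (-15 - 2*(-6))² = (-15 + 12)² = (-3)² = 9)
(v(24) + c)*D = (-18/24 - 150)*9 = (-18*1/24 - 150)*9 = (-¾ - 150)*9 = -603/4*9 = -5427/4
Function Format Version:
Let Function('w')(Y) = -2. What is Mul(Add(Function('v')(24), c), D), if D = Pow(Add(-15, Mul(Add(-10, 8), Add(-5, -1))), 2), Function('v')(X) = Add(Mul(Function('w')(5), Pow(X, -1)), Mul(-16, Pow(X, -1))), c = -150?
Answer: Rational(-5427, 4) ≈ -1356.8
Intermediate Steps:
Function('v')(X) = Mul(-18, Pow(X, -1)) (Function('v')(X) = Add(Mul(-2, Pow(X, -1)), Mul(-16, Pow(X, -1))) = Mul(-18, Pow(X, -1)))
D = 9 (D = Pow(Add(-15, Mul(-2, -6)), 2) = Pow(Add(-15, 12), 2) = Pow(-3, 2) = 9)
Mul(Add(Function('v')(24), c), D) = Mul(Add(Mul(-18, Pow(24, -1)), -150), 9) = Mul(Add(Mul(-18, Rational(1, 24)), -150), 9) = Mul(Add(Rational(-3, 4), -150), 9) = Mul(Rational(-603, 4), 9) = Rational(-5427, 4)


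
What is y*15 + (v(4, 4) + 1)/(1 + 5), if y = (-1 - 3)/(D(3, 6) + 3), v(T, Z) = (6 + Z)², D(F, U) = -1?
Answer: -79/6 ≈ -13.167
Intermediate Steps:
y = -2 (y = (-1 - 3)/(-1 + 3) = -4/2 = -4*½ = -2)
y*15 + (v(4, 4) + 1)/(1 + 5) = -2*15 + ((6 + 4)² + 1)/(1 + 5) = -30 + (10² + 1)/6 = -30 + (100 + 1)*(⅙) = -30 + 101*(⅙) = -30 + 101/6 = -79/6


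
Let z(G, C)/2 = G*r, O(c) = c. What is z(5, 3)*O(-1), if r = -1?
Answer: 10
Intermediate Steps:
z(G, C) = -2*G (z(G, C) = 2*(G*(-1)) = 2*(-G) = -2*G)
z(5, 3)*O(-1) = -2*5*(-1) = -10*(-1) = 10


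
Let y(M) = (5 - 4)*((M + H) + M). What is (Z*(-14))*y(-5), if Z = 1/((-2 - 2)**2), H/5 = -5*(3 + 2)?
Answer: 945/8 ≈ 118.13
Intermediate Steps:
H = -125 (H = 5*(-5*(3 + 2)) = 5*(-5*5) = 5*(-25) = -125)
y(M) = -125 + 2*M (y(M) = (5 - 4)*((M - 125) + M) = 1*((-125 + M) + M) = 1*(-125 + 2*M) = -125 + 2*M)
Z = 1/16 (Z = 1/((-4)**2) = 1/16 ≈ 0.062500)
(Z*(-14))*y(-5) = ((1/16)*(-14))*(-125 + 2*(-5)) = -7*(-125 - 10)/8 = -7/8*(-135) = 945/8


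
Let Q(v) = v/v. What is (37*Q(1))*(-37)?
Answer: -1369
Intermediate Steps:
Q(v) = 1
(37*Q(1))*(-37) = (37*1)*(-37) = 37*(-37) = -1369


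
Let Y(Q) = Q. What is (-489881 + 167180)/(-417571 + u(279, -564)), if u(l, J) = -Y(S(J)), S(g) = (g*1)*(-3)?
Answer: 322701/419263 ≈ 0.76969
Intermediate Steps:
S(g) = -3*g (S(g) = g*(-3) = -3*g)
u(l, J) = 3*J (u(l, J) = -(-3)*J = 3*J)
(-489881 + 167180)/(-417571 + u(279, -564)) = (-489881 + 167180)/(-417571 + 3*(-564)) = -322701/(-417571 - 1692) = -322701/(-419263) = -322701*(-1/419263) = 322701/419263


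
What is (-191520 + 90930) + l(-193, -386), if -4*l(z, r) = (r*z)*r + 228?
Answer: 7088410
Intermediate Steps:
l(z, r) = -57 - z*r²/4 (l(z, r) = -((r*z)*r + 228)/4 = -(z*r² + 228)/4 = -(228 + z*r²)/4 = -57 - z*r²/4)
(-191520 + 90930) + l(-193, -386) = (-191520 + 90930) + (-57 - ¼*(-193)*(-386)²) = -100590 + (-57 - ¼*(-193)*148996) = -100590 + (-57 + 7189057) = -100590 + 7189000 = 7088410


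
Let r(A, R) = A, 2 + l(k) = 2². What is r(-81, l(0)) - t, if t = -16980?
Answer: 16899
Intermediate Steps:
l(k) = 2 (l(k) = -2 + 2² = -2 + 4 = 2)
r(-81, l(0)) - t = -81 - 1*(-16980) = -81 + 16980 = 16899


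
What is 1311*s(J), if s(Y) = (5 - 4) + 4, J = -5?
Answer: 6555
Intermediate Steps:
s(Y) = 5 (s(Y) = 1 + 4 = 5)
1311*s(J) = 1311*5 = 6555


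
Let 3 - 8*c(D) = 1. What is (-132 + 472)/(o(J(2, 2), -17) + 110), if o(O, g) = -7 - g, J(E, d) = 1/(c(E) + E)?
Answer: 17/6 ≈ 2.8333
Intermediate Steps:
c(D) = ¼ (c(D) = 3/8 - ⅛*1 = 3/8 - ⅛ = ¼)
J(E, d) = 1/(¼ + E)
(-132 + 472)/(o(J(2, 2), -17) + 110) = (-132 + 472)/((-7 - 1*(-17)) + 110) = 340/((-7 + 17) + 110) = 340/(10 + 110) = 340/120 = 340*(1/120) = 17/6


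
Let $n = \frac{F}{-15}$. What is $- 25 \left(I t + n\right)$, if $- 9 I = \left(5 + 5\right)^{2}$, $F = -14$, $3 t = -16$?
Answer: $- \frac{40630}{27} \approx -1504.8$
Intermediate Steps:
$t = - \frac{16}{3}$ ($t = \frac{1}{3} \left(-16\right) = - \frac{16}{3} \approx -5.3333$)
$I = - \frac{100}{9}$ ($I = - \frac{\left(5 + 5\right)^{2}}{9} = - \frac{10^{2}}{9} = \left(- \frac{1}{9}\right) 100 = - \frac{100}{9} \approx -11.111$)
$n = \frac{14}{15}$ ($n = - \frac{14}{-15} = \left(-14\right) \left(- \frac{1}{15}\right) = \frac{14}{15} \approx 0.93333$)
$- 25 \left(I t + n\right) = - 25 \left(\left(- \frac{100}{9}\right) \left(- \frac{16}{3}\right) + \frac{14}{15}\right) = - 25 \left(\frac{1600}{27} + \frac{14}{15}\right) = \left(-25\right) \frac{8126}{135} = - \frac{40630}{27}$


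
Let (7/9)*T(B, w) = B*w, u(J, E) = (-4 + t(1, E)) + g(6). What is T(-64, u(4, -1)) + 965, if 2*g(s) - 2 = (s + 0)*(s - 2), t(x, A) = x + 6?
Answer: -2461/7 ≈ -351.57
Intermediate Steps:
t(x, A) = 6 + x
g(s) = 1 + s*(-2 + s)/2 (g(s) = 1 + ((s + 0)*(s - 2))/2 = 1 + (s*(-2 + s))/2 = 1 + s*(-2 + s)/2)
u(J, E) = 16 (u(J, E) = (-4 + (6 + 1)) + (1 + (1/2)*6**2 - 1*6) = (-4 + 7) + (1 + (1/2)*36 - 6) = 3 + (1 + 18 - 6) = 3 + 13 = 16)
T(B, w) = 9*B*w/7 (T(B, w) = 9*(B*w)/7 = 9*B*w/7)
T(-64, u(4, -1)) + 965 = (9/7)*(-64)*16 + 965 = -9216/7 + 965 = -2461/7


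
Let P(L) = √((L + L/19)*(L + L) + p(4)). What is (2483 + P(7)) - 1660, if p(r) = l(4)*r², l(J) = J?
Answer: 823 + 2*√15086/19 ≈ 835.93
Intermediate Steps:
p(r) = 4*r²
P(L) = √(64 + 40*L²/19) (P(L) = √((L + L/19)*(L + L) + 4*4²) = √((L + L*(1/19))*(2*L) + 4*16) = √((L + L/19)*(2*L) + 64) = √((20*L/19)*(2*L) + 64) = √(40*L²/19 + 64) = √(64 + 40*L²/19))
(2483 + P(7)) - 1660 = (2483 + 2*√(5776 + 190*7²)/19) - 1660 = (2483 + 2*√(5776 + 190*49)/19) - 1660 = (2483 + 2*√(5776 + 9310)/19) - 1660 = (2483 + 2*√15086/19) - 1660 = 823 + 2*√15086/19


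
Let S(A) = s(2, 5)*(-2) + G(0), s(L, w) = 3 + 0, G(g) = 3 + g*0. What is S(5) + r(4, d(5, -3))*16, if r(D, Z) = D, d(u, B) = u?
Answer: 61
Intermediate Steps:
G(g) = 3 (G(g) = 3 + 0 = 3)
s(L, w) = 3
S(A) = -3 (S(A) = 3*(-2) + 3 = -6 + 3 = -3)
S(5) + r(4, d(5, -3))*16 = -3 + 4*16 = -3 + 64 = 61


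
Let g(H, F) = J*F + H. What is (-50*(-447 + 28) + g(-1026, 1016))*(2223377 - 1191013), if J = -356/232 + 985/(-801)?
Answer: 410444950106816/23229 ≈ 1.7669e+10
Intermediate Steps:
J = -128419/46458 (J = -356*1/232 + 985*(-1/801) = -89/58 - 985/801 = -128419/46458 ≈ -2.7642)
g(H, F) = H - 128419*F/46458 (g(H, F) = -128419*F/46458 + H = H - 128419*F/46458)
(-50*(-447 + 28) + g(-1026, 1016))*(2223377 - 1191013) = (-50*(-447 + 28) + (-1026 - 128419/46458*1016))*(2223377 - 1191013) = (-50*(-419) + (-1026 - 65236852/23229))*1032364 = (20950 - 89069806/23229)*1032364 = (397577744/23229)*1032364 = 410444950106816/23229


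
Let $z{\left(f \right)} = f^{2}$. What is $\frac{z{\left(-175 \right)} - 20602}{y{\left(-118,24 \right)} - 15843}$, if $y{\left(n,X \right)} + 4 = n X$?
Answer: $- \frac{10023}{18679} \approx -0.53659$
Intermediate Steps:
$y{\left(n,X \right)} = -4 + X n$ ($y{\left(n,X \right)} = -4 + n X = -4 + X n$)
$\frac{z{\left(-175 \right)} - 20602}{y{\left(-118,24 \right)} - 15843} = \frac{\left(-175\right)^{2} - 20602}{\left(-4 + 24 \left(-118\right)\right) - 15843} = \frac{30625 - 20602}{\left(-4 - 2832\right) - 15843} = \frac{10023}{-2836 - 15843} = \frac{10023}{-18679} = 10023 \left(- \frac{1}{18679}\right) = - \frac{10023}{18679}$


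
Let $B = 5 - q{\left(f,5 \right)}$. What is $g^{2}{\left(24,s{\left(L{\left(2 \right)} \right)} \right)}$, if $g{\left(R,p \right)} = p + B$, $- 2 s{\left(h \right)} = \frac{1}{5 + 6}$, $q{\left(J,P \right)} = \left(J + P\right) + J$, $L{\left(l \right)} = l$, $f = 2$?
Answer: $\frac{7921}{484} \approx 16.366$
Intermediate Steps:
$q{\left(J,P \right)} = P + 2 J$
$s{\left(h \right)} = - \frac{1}{22}$ ($s{\left(h \right)} = - \frac{1}{2 \left(5 + 6\right)} = - \frac{1}{2 \cdot 11} = \left(- \frac{1}{2}\right) \frac{1}{11} = - \frac{1}{22}$)
$B = -4$ ($B = 5 - \left(5 + 2 \cdot 2\right) = 5 - \left(5 + 4\right) = 5 - 9 = -4$)
$g{\left(R,p \right)} = -4 + p$ ($g{\left(R,p \right)} = p - 4 = -4 + p$)
$g^{2}{\left(24,s{\left(L{\left(2 \right)} \right)} \right)} = \left(-4 - \frac{1}{22}\right)^{2} = \left(- \frac{89}{22}\right)^{2} = \frac{7921}{484}$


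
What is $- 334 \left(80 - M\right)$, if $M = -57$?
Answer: $-45758$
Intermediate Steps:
$- 334 \left(80 - M\right) = - 334 \left(80 - -57\right) = - 334 \left(80 + 57\right) = \left(-334\right) 137 = -45758$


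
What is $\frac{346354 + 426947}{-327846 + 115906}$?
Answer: $- \frac{773301}{211940} \approx -3.6487$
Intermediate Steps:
$\frac{346354 + 426947}{-327846 + 115906} = \frac{773301}{-211940} = 773301 \left(- \frac{1}{211940}\right) = - \frac{773301}{211940}$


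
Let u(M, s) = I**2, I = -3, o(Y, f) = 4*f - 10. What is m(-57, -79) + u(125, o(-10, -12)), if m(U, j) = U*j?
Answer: 4512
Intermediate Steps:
o(Y, f) = -10 + 4*f
u(M, s) = 9 (u(M, s) = (-3)**2 = 9)
m(-57, -79) + u(125, o(-10, -12)) = -57*(-79) + 9 = 4503 + 9 = 4512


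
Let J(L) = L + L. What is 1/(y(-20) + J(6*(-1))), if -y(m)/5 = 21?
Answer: -1/117 ≈ -0.0085470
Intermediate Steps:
y(m) = -105 (y(m) = -5*21 = -105)
J(L) = 2*L
1/(y(-20) + J(6*(-1))) = 1/(-105 + 2*(6*(-1))) = 1/(-105 + 2*(-6)) = 1/(-105 - 12) = 1/(-117) = -1/117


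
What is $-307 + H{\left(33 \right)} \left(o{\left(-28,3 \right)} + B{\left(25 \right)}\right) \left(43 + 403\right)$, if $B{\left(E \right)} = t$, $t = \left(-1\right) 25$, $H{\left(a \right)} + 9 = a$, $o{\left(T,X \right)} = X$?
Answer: $-235795$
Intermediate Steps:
$H{\left(a \right)} = -9 + a$
$t = -25$
$B{\left(E \right)} = -25$
$-307 + H{\left(33 \right)} \left(o{\left(-28,3 \right)} + B{\left(25 \right)}\right) \left(43 + 403\right) = -307 + \left(-9 + 33\right) \left(3 - 25\right) \left(43 + 403\right) = -307 + 24 \left(\left(-22\right) 446\right) = -307 + 24 \left(-9812\right) = -307 - 235488 = -235795$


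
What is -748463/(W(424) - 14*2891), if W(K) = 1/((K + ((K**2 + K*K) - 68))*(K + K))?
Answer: 228432392550592/12352745100415 ≈ 18.492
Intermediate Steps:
W(K) = 1/(2*K*(-68 + K + 2*K**2)) (W(K) = 1/((K + ((K**2 + K**2) - 68))*(2*K)) = 1/((K + (2*K**2 - 68))*(2*K)) = 1/((K + (-68 + 2*K**2))*(2*K)) = 1/((-68 + K + 2*K**2)*(2*K)) = 1/(2*K*(-68 + K + 2*K**2)))
-748463/(W(424) - 14*2891) = -748463/((1/2)/(424*(-68 + 424 + 2*424**2)) - 14*2891) = -748463/((1/2)*(1/424)/(-68 + 424 + 2*179776) - 1*40474) = -748463/((1/2)*(1/424)/(-68 + 424 + 359552) - 40474) = -748463/((1/2)*(1/424)/359908 - 40474) = -748463/((1/2)*(1/424)*(1/359908) - 40474) = -748463/(1/305201984 - 40474) = -748463/(-12352745100415/305201984) = -748463*(-305201984/12352745100415) = 228432392550592/12352745100415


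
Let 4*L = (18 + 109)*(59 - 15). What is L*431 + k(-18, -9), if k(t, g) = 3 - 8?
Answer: 602102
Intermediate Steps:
k(t, g) = -5
L = 1397 (L = ((18 + 109)*(59 - 15))/4 = (127*44)/4 = (¼)*5588 = 1397)
L*431 + k(-18, -9) = 1397*431 - 5 = 602107 - 5 = 602102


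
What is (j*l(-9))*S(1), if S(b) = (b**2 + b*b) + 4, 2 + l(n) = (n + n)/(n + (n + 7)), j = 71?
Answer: -1704/11 ≈ -154.91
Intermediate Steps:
l(n) = -2 + 2*n/(7 + 2*n) (l(n) = -2 + (n + n)/(n + (n + 7)) = -2 + (2*n)/(n + (7 + n)) = -2 + (2*n)/(7 + 2*n) = -2 + 2*n/(7 + 2*n))
S(b) = 4 + 2*b**2 (S(b) = (b**2 + b**2) + 4 = 2*b**2 + 4 = 4 + 2*b**2)
(j*l(-9))*S(1) = (71*(2*(-7 - 1*(-9))/(7 + 2*(-9))))*(4 + 2*1**2) = (71*(2*(-7 + 9)/(7 - 18)))*(4 + 2*1) = (71*(2*2/(-11)))*(4 + 2) = (71*(2*(-1/11)*2))*6 = (71*(-4/11))*6 = -284/11*6 = -1704/11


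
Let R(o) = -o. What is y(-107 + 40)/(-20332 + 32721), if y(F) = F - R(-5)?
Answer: -72/12389 ≈ -0.0058116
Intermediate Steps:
y(F) = -5 + F (y(F) = F - (-1)*(-5) = F - 1*5 = F - 5 = -5 + F)
y(-107 + 40)/(-20332 + 32721) = (-5 + (-107 + 40))/(-20332 + 32721) = (-5 - 67)/12389 = -72*1/12389 = -72/12389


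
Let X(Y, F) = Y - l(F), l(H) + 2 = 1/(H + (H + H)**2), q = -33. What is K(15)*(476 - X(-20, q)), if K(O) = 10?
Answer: 21355630/4323 ≈ 4940.0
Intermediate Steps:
l(H) = -2 + 1/(H + 4*H**2) (l(H) = -2 + 1/(H + (H + H)**2) = -2 + 1/(H + (2*H)**2) = -2 + 1/(H + 4*H**2))
X(Y, F) = Y - (1 - 8*F**2 - 2*F)/(F*(1 + 4*F))
K(15)*(476 - X(-20, q)) = 10*(476 - (-1 + 2*(-33) + 8*(-33)**2 - 33*(-20)*(1 + 4*(-33)))/((-33)*(1 + 4*(-33)))) = 10*(476 - (-1)*(-1 - 66 + 8*1089 - 33*(-20)*(1 - 132))/(33*(1 - 132))) = 10*(476 - (-1)*(-1 - 66 + 8712 - 33*(-20)*(-131))/(33*(-131))) = 10*(476 - (-1)*(-1)*(-1 - 66 + 8712 - 86460)/(33*131)) = 10*(476 - (-1)*(-1)*(-77815)/(33*131)) = 10*(476 - 1*(-77815/4323)) = 10*(476 + 77815/4323) = 10*(2135563/4323) = 21355630/4323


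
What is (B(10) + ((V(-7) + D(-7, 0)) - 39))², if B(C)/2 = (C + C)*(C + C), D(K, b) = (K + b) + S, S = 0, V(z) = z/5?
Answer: 14160169/25 ≈ 5.6641e+5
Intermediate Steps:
V(z) = z/5 (V(z) = z*(⅕) = z/5)
D(K, b) = K + b (D(K, b) = (K + b) + 0 = K + b)
B(C) = 8*C² (B(C) = 2*((C + C)*(C + C)) = 2*((2*C)*(2*C)) = 2*(4*C²) = 8*C²)
(B(10) + ((V(-7) + D(-7, 0)) - 39))² = (8*10² + (((⅕)*(-7) + (-7 + 0)) - 39))² = (8*100 + ((-7/5 - 7) - 39))² = (800 + (-42/5 - 39))² = (800 - 237/5)² = (3763/5)² = 14160169/25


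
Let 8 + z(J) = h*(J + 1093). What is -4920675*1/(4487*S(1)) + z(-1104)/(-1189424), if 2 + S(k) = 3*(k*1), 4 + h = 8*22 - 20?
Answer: -365797587690/333559093 ≈ -1096.7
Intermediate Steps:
h = 152 (h = -4 + (8*22 - 20) = -4 + (176 - 20) = -4 + 156 = 152)
z(J) = 166128 + 152*J (z(J) = -8 + 152*(J + 1093) = -8 + 152*(1093 + J) = -8 + (166136 + 152*J) = 166128 + 152*J)
S(k) = -2 + 3*k (S(k) = -2 + 3*(k*1) = -2 + 3*k)
-4920675*1/(4487*S(1)) + z(-1104)/(-1189424) = -4920675*1/(4487*(-2 + 3*1)) + (166128 + 152*(-1104))/(-1189424) = -4920675*1/(4487*(-2 + 3)) + (166128 - 167808)*(-1/1189424) = -4920675/(1*4487) - 1680*(-1/1189424) = -4920675/4487 + 105/74339 = -365797587690/333559093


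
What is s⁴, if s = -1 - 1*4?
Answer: 625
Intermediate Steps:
s = -5 (s = -1 - 4 = -5)
s⁴ = (-5)⁴ = 625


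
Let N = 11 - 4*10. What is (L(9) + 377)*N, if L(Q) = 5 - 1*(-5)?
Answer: -11223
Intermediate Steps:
L(Q) = 10 (L(Q) = 5 + 5 = 10)
N = -29 (N = 11 - 40 = -29)
(L(9) + 377)*N = (10 + 377)*(-29) = 387*(-29) = -11223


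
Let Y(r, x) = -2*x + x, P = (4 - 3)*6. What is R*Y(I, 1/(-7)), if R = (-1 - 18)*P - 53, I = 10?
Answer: -167/7 ≈ -23.857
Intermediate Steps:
P = 6 (P = 1*6 = 6)
Y(r, x) = -x
R = -167 (R = (-1 - 18)*6 - 53 = -19*6 - 53 = -114 - 53 = -167)
R*Y(I, 1/(-7)) = -(-167)/(-7) = -(-167)*(-1)/7 = -167*⅐ = -167/7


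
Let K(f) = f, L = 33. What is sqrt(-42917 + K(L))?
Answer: 2*I*sqrt(10721) ≈ 207.08*I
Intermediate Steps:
sqrt(-42917 + K(L)) = sqrt(-42917 + 33) = sqrt(-42884) = 2*I*sqrt(10721)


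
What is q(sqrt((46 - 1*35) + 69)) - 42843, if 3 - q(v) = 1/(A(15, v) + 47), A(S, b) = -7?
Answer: -1713601/40 ≈ -42840.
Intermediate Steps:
q(v) = 119/40 (q(v) = 3 - 1/(-7 + 47) = 3 - 1/40 = 119/40)
q(sqrt((46 - 1*35) + 69)) - 42843 = 119/40 - 42843 = -1713601/40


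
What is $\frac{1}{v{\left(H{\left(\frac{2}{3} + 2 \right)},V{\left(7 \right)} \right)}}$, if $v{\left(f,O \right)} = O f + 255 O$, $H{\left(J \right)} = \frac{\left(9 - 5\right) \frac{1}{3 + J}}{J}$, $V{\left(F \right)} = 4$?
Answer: $\frac{17}{17358} \approx 0.00097938$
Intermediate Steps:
$H{\left(J \right)} = \frac{4}{J \left(3 + J\right)}$ ($H{\left(J \right)} = \frac{4 \frac{1}{3 + J}}{J} = \frac{4}{J \left(3 + J\right)}$)
$v{\left(f,O \right)} = 255 O + O f$
$\frac{1}{v{\left(H{\left(\frac{2}{3} + 2 \right)},V{\left(7 \right)} \right)}} = \frac{1}{4 \left(255 + \frac{4}{\left(\frac{2}{3} + 2\right) \left(3 + \left(\frac{2}{3} + 2\right)\right)}\right)} = \frac{1}{4 \left(255 + \frac{4}{\frac{8}{3} \left(3 + \frac{8}{3}\right)}\right)} = \frac{1}{4 \left(255 + 4 \cdot \frac{3}{8} \frac{1}{\frac{17}{3}}\right)} = \frac{1}{4 \left(255 + 4 \cdot \frac{3}{8} \cdot \frac{3}{17}\right)} = \frac{1}{4 \left(255 + \frac{9}{34}\right)} = \frac{1}{4 \cdot \frac{8679}{34}} = \frac{1}{\frac{17358}{17}} = \frac{17}{17358}$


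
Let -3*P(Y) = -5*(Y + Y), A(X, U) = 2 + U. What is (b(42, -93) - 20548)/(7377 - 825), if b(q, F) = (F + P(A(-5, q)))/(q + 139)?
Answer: -11157403/3557736 ≈ -3.1361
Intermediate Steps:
P(Y) = 10*Y/3 (P(Y) = -(-5)*(Y + Y)/3 = -(-5)*2*Y/3 = -(-10)*Y/3 = 10*Y/3)
b(q, F) = (20/3 + F + 10*q/3)/(139 + q) (b(q, F) = (F + 10*(2 + q)/3)/(q + 139) = (F + (20/3 + 10*q/3))/(139 + q) = (20/3 + F + 10*q/3)/(139 + q))
(b(42, -93) - 20548)/(7377 - 825) = ((20 + 3*(-93) + 10*42)/(3*(139 + 42)) - 20548)/(7377 - 825) = ((⅓)*(20 - 279 + 420)/181 - 20548)/6552 = ((⅓)*(1/181)*161 - 20548)*(1/6552) = (161/543 - 20548)*(1/6552) = -11157403/543*1/6552 = -11157403/3557736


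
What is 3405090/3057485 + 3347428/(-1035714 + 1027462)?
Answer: -510330604795/1261518311 ≈ -404.54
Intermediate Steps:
3405090/3057485 + 3347428/(-1035714 + 1027462) = 3405090*(1/3057485) + 3347428/(-8252) = 681018/611497 + 3347428*(-1/8252) = 681018/611497 - 836857/2063 = -510330604795/1261518311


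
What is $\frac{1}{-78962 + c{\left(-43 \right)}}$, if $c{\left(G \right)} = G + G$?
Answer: $- \frac{1}{79048} \approx -1.2651 \cdot 10^{-5}$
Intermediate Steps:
$c{\left(G \right)} = 2 G$
$\frac{1}{-78962 + c{\left(-43 \right)}} = \frac{1}{-78962 + 2 \left(-43\right)} = \frac{1}{-78962 - 86} = \frac{1}{-79048} = - \frac{1}{79048}$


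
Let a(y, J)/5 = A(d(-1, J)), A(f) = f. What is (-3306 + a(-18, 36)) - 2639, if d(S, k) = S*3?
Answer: -5960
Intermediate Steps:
d(S, k) = 3*S
a(y, J) = -15 (a(y, J) = 5*(3*(-1)) = 5*(-3) = -15)
(-3306 + a(-18, 36)) - 2639 = (-3306 - 15) - 2639 = -3321 - 2639 = -5960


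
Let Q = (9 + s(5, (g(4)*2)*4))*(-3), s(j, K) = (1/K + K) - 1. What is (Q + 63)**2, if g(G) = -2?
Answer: 1946025/256 ≈ 7601.7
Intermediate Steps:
s(j, K) = -1 + K + 1/K (s(j, K) = (K + 1/K) - 1 = -1 + K + 1/K)
Q = 387/16 (Q = (9 + (-1 - 2*2*4 + 1/(-2*2*4)))*(-3) = (9 + (-1 - 4*4 + 1/(-4*4)))*(-3) = (9 + (-1 - 16 + 1/(-16)))*(-3) = (9 + (-1 - 16 - 1/16))*(-3) = (9 - 273/16)*(-3) = -129/16*(-3) = 387/16 ≈ 24.188)
(Q + 63)**2 = (387/16 + 63)**2 = (1395/16)**2 = 1946025/256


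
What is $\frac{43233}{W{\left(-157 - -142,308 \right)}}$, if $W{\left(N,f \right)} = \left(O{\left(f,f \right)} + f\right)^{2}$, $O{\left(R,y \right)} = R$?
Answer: $\frac{43233}{379456} \approx 0.11393$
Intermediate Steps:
$W{\left(N,f \right)} = 4 f^{2}$ ($W{\left(N,f \right)} = \left(f + f\right)^{2} = \left(2 f\right)^{2} = 4 f^{2}$)
$\frac{43233}{W{\left(-157 - -142,308 \right)}} = \frac{43233}{4 \cdot 308^{2}} = \frac{43233}{4 \cdot 94864} = \frac{43233}{379456}$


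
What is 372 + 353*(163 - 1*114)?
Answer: 17669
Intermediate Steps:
372 + 353*(163 - 1*114) = 372 + 353*(163 - 114) = 372 + 353*49 = 372 + 17297 = 17669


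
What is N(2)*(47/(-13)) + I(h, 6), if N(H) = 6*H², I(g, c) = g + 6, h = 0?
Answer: -1050/13 ≈ -80.769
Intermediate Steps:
I(g, c) = 6 + g
N(2)*(47/(-13)) + I(h, 6) = (6*2²)*(47/(-13)) + (6 + 0) = (6*4)*(47*(-1/13)) + 6 = 24*(-47/13) + 6 = -1128/13 + 6 = -1050/13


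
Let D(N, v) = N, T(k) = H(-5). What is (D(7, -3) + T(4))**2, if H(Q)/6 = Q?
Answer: 529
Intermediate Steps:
H(Q) = 6*Q
T(k) = -30 (T(k) = 6*(-5) = -30)
(D(7, -3) + T(4))**2 = (7 - 30)**2 = (-23)**2 = 529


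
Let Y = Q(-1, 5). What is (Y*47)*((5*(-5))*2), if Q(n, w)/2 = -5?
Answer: 23500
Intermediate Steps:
Q(n, w) = -10 (Q(n, w) = 2*(-5) = -10)
Y = -10
(Y*47)*((5*(-5))*2) = (-10*47)*((5*(-5))*2) = -(-11750)*2 = -470*(-50) = 23500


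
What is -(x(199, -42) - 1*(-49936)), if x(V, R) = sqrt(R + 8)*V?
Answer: -49936 - 199*I*sqrt(34) ≈ -49936.0 - 1160.4*I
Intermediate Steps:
x(V, R) = V*sqrt(8 + R) (x(V, R) = sqrt(8 + R)*V = V*sqrt(8 + R))
-(x(199, -42) - 1*(-49936)) = -(199*sqrt(8 - 42) - 1*(-49936)) = -(199*sqrt(-34) + 49936) = -(199*(I*sqrt(34)) + 49936) = -(199*I*sqrt(34) + 49936) = -(49936 + 199*I*sqrt(34)) = -49936 - 199*I*sqrt(34)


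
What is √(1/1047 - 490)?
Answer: I*√537141363/1047 ≈ 22.136*I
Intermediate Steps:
√(1/1047 - 490) = √(-513029/1047) = I*√537141363/1047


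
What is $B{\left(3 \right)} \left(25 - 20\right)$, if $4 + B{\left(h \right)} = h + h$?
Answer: $10$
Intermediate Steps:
$B{\left(h \right)} = -4 + 2 h$ ($B{\left(h \right)} = -4 + \left(h + h\right) = -4 + 2 h$)
$B{\left(3 \right)} \left(25 - 20\right) = \left(-4 + 2 \cdot 3\right) \left(25 - 20\right) = \left(-4 + 6\right) 5 = 2 \cdot 5 = 10$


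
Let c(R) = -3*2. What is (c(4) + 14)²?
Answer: 64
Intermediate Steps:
c(R) = -6
(c(4) + 14)² = (-6 + 14)² = 8² = 64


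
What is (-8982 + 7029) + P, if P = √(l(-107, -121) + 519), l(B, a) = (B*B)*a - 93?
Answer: -1953 + I*√1384903 ≈ -1953.0 + 1176.8*I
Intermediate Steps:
l(B, a) = -93 + a*B² (l(B, a) = B²*a - 93 = a*B² - 93 = -93 + a*B²)
P = I*√1384903 (P = √((-93 - 121*(-107)²) + 519) = √((-93 - 121*11449) + 519) = √((-93 - 1385329) + 519) = √(-1385422 + 519) = √(-1384903) = I*√1384903 ≈ 1176.8*I)
(-8982 + 7029) + P = (-8982 + 7029) + I*√1384903 = -1953 + I*√1384903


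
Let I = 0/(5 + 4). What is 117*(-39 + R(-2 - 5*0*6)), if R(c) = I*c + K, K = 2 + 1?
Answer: -4212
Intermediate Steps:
K = 3
I = 0 (I = 0/9 = 0*(⅑) = 0)
R(c) = 3 (R(c) = 0*c + 3 = 0 + 3 = 3)
117*(-39 + R(-2 - 5*0*6)) = 117*(-39 + 3) = 117*(-36) = -4212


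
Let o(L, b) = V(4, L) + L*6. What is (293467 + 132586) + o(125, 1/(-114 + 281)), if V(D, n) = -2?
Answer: 426801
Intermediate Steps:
o(L, b) = -2 + 6*L (o(L, b) = -2 + L*6 = -2 + 6*L)
(293467 + 132586) + o(125, 1/(-114 + 281)) = (293467 + 132586) + (-2 + 6*125) = 426053 + (-2 + 750) = 426053 + 748 = 426801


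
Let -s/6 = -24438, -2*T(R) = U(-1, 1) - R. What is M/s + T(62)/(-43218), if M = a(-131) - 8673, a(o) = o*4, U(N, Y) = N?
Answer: -797807/12573351 ≈ -0.063452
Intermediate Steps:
a(o) = 4*o
T(R) = ½ + R/2 (T(R) = -(-1 - R)/2 = ½ + R/2)
s = 146628 (s = -6*(-24438) = 146628)
M = -9197 (M = 4*(-131) - 8673 = -524 - 8673 = -9197)
M/s + T(62)/(-43218) = -9197/146628 + (½ + (½)*62)/(-43218) = -9197*1/146628 + (½ + 31)*(-1/43218) = -9197/146628 + (63/2)*(-1/43218) = -9197/146628 - 1/1372 = -797807/12573351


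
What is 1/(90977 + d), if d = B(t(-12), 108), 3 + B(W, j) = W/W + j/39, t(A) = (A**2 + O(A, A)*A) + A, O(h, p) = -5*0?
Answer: 13/1182711 ≈ 1.0992e-5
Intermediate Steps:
O(h, p) = 0
t(A) = A + A**2 (t(A) = (A**2 + 0*A) + A = (A**2 + 0) + A = A**2 + A = A + A**2)
B(W, j) = -2 + j/39 (B(W, j) = -3 + (W/W + j/39) = -3 + (1 + j*(1/39)) = -3 + (1 + j/39) = -2 + j/39)
d = 10/13 (d = -2 + (1/39)*108 = -2 + 36/13 = 10/13 ≈ 0.76923)
1/(90977 + d) = 1/(90977 + 10/13) = 1/(1182711/13) = 13/1182711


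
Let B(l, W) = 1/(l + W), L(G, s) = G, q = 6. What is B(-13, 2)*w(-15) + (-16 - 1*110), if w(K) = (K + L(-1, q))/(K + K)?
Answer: -20798/165 ≈ -126.05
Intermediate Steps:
B(l, W) = 1/(W + l)
w(K) = (-1 + K)/(2*K) (w(K) = (K - 1)/(K + K) = (-1 + K)/((2*K)) = (-1 + K)*(1/(2*K)) = (-1 + K)/(2*K))
B(-13, 2)*w(-15) + (-16 - 1*110) = ((1/2)*(-1 - 15)/(-15))/(2 - 13) + (-16 - 1*110) = ((1/2)*(-1/15)*(-16))/(-11) + (-16 - 110) = -1/11*8/15 - 126 = -8/165 - 126 = -20798/165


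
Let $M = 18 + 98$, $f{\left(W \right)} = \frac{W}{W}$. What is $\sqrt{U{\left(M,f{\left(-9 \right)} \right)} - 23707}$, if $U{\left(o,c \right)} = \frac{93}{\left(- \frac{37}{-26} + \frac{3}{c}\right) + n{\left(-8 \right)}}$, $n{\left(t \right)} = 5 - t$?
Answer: $\frac{i \sqrt{540421601}}{151} \approx 153.95 i$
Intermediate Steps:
$f{\left(W \right)} = 1$
$M = 116$
$U{\left(o,c \right)} = \frac{93}{\frac{375}{26} + \frac{3}{c}}$ ($U{\left(o,c \right)} = \frac{93}{\left(- \frac{37}{-26} + \frac{3}{c}\right) + \left(5 - -8\right)} = \frac{93}{\left(\left(-37\right) \left(- \frac{1}{26}\right) + \frac{3}{c}\right) + \left(5 + 8\right)} = \frac{93}{\left(\frac{37}{26} + \frac{3}{c}\right) + 13} = \frac{93}{\frac{375}{26} + \frac{3}{c}}$)
$\sqrt{U{\left(M,f{\left(-9 \right)} \right)} - 23707} = \sqrt{806 \cdot 1 \frac{1}{26 + 125 \cdot 1} - 23707} = \sqrt{806 \cdot 1 \frac{1}{26 + 125} - 23707} = \sqrt{806 \cdot 1 \cdot \frac{1}{151} - 23707} = \sqrt{\frac{806}{151} - 23707} = \sqrt{- \frac{3578951}{151}} = \frac{i \sqrt{540421601}}{151}$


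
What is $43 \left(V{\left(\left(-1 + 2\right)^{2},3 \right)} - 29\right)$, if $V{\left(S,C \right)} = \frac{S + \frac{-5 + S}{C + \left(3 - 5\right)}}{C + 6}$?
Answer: $- \frac{3784}{3} \approx -1261.3$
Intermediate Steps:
$V{\left(S,C \right)} = \frac{S + \frac{-5 + S}{-2 + C}}{6 + C}$ ($V{\left(S,C \right)} = \frac{S + \frac{-5 + S}{C - 2}}{6 + C} = \frac{S + \frac{-5 + S}{-2 + C}}{6 + C}$)
$43 \left(V{\left(\left(-1 + 2\right)^{2},3 \right)} - 29\right) = 43 \left(\frac{-5 - \left(-1 + 2\right)^{2} + 3 \left(-1 + 2\right)^{2}}{-12 + 3^{2} + 4 \cdot 3} - 29\right) = 43 \left(\frac{-5 - 1^{2} + 3 \cdot 1^{2}}{-12 + 9 + 12} - 29\right) = 43 \left(\frac{-5 - 1 + 3 \cdot 1}{9} - 29\right) = 43 \left(\frac{-5 - 1 + 3}{9} - 29\right) = 43 \left(\frac{1}{9} \left(-3\right) - 29\right) = 43 \left(- \frac{1}{3} - 29\right) = 43 \left(- \frac{88}{3}\right) = - \frac{3784}{3}$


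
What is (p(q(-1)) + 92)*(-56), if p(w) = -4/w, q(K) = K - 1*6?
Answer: -5184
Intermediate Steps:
q(K) = -6 + K (q(K) = K - 6 = -6 + K)
(p(q(-1)) + 92)*(-56) = (-4/(-6 - 1) + 92)*(-56) = (-4/(-7) + 92)*(-56) = (-4*(-1/7) + 92)*(-56) = (4/7 + 92)*(-56) = (648/7)*(-56) = -5184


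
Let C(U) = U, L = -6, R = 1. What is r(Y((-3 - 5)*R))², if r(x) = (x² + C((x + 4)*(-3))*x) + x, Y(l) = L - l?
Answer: 900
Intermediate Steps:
Y(l) = -6 - l
r(x) = x + x² + x*(-12 - 3*x) (r(x) = (x² + ((x + 4)*(-3))*x) + x = (x² + ((4 + x)*(-3))*x) + x = (x² + (-12 - 3*x)*x) + x = (x² + x*(-12 - 3*x)) + x = x + x² + x*(-12 - 3*x))
r(Y((-3 - 5)*R))² = ((-6 - (-3 - 5))*(-11 - 2*(-6 - (-3 - 5))))² = ((-6 - (-8))*(-11 - 2*(-6 - (-8))))² = ((-6 - 1*(-8))*(-11 - 2*(-6 - 1*(-8))))² = ((-6 + 8)*(-11 - 2*(-6 + 8)))² = (2*(-11 - 2*2))² = (2*(-11 - 4))² = (2*(-15))² = (-30)² = 900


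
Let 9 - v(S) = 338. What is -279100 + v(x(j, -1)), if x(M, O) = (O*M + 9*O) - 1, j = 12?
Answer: -279429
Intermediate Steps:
x(M, O) = -1 + 9*O + M*O (x(M, O) = (M*O + 9*O) - 1 = (9*O + M*O) - 1 = -1 + 9*O + M*O)
v(S) = -329 (v(S) = 9 - 1*338 = 9 - 338 = -329)
-279100 + v(x(j, -1)) = -279100 - 329 = -279429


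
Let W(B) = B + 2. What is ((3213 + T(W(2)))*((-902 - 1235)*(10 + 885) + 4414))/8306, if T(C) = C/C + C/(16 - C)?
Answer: -6133594081/8306 ≈ -7.3845e+5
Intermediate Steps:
W(B) = 2 + B
T(C) = 1 + C/(16 - C)
((3213 + T(W(2)))*((-902 - 1235)*(10 + 885) + 4414))/8306 = ((3213 - 16/(-16 + (2 + 2)))*((-902 - 1235)*(10 + 885) + 4414))/8306 = ((3213 - 16/(-16 + 4))*(-2137*895 + 4414))*(1/8306) = ((3213 - 16/(-12))*(-1912615 + 4414))*(1/8306) = ((3213 - 16*(-1/12))*(-1908201))*(1/8306) = ((3213 + 4/3)*(-1908201))*(1/8306) = ((9643/3)*(-1908201))*(1/8306) = -6133594081*1/8306 = -6133594081/8306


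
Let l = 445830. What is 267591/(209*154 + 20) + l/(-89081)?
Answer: 9478872891/2868942686 ≈ 3.3040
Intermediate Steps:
267591/(209*154 + 20) + l/(-89081) = 267591/(209*154 + 20) + 445830/(-89081) = 267591/(32186 + 20) + 445830*(-1/89081) = 267591/32206 - 445830/89081 = 9478872891/2868942686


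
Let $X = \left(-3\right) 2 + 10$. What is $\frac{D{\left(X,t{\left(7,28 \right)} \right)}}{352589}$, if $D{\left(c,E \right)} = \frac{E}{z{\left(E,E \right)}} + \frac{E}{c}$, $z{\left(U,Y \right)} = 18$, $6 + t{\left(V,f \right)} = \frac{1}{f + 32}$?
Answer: $- \frac{3949}{761592240} \approx -5.1852 \cdot 10^{-6}$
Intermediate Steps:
$t{\left(V,f \right)} = -6 + \frac{1}{32 + f}$ ($t{\left(V,f \right)} = -6 + \frac{1}{f + 32} = -6 + \frac{1}{32 + f}$)
$X = 4$ ($X = -6 + 10 = 4$)
$D{\left(c,E \right)} = \frac{E}{18} + \frac{E}{c}$
$\frac{D{\left(X,t{\left(7,28 \right)} \right)}}{352589} = \frac{\frac{\frac{1}{32 + 28} \left(-191 - 168\right)}{18} + \frac{\frac{1}{32 + 28} \left(-191 - 168\right)}{4}}{352589} = \left(\frac{\frac{1}{60} \left(-191 - 168\right)}{18} + \frac{-191 - 168}{60} \cdot \frac{1}{4}\right) \frac{1}{352589} = \left(\frac{\frac{1}{60} \left(-359\right)}{18} + \frac{1}{60} \left(-359\right) \frac{1}{4}\right) \frac{1}{352589} = \left(\frac{1}{18} \left(- \frac{359}{60}\right) - \frac{359}{240}\right) \frac{1}{352589} = \left(- \frac{359}{1080} - \frac{359}{240}\right) \frac{1}{352589} = \left(- \frac{3949}{2160}\right) \frac{1}{352589} = - \frac{3949}{761592240}$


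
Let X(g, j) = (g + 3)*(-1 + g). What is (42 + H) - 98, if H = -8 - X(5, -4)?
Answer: -96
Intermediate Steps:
X(g, j) = (-1 + g)*(3 + g) (X(g, j) = (3 + g)*(-1 + g) = (-1 + g)*(3 + g))
H = -40 (H = -8 - (-3 + 5² + 2*5) = -8 - (-3 + 25 + 10) = -8 - 1*32 = -8 - 32 = -40)
(42 + H) - 98 = (42 - 40) - 98 = 2 - 98 = -96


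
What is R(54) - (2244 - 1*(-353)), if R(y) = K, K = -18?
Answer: -2615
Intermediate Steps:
R(y) = -18
R(54) - (2244 - 1*(-353)) = -18 - (2244 - 1*(-353)) = -18 - (2244 + 353) = -18 - 1*2597 = -18 - 2597 = -2615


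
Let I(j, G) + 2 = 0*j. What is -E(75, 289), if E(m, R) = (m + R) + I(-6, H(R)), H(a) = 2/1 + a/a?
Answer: -362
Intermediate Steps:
H(a) = 3 (H(a) = 2*1 + 1 = 2 + 1 = 3)
I(j, G) = -2 (I(j, G) = -2 + 0*j = -2 + 0 = -2)
E(m, R) = -2 + R + m (E(m, R) = (m + R) - 2 = (R + m) - 2 = -2 + R + m)
-E(75, 289) = -(-2 + 289 + 75) = -1*362 = -362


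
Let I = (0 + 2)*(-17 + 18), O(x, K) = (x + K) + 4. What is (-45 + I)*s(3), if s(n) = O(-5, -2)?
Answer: 129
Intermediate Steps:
O(x, K) = 4 + K + x (O(x, K) = (K + x) + 4 = 4 + K + x)
s(n) = -3 (s(n) = 4 - 2 - 5 = -3)
I = 2 (I = 2*1 = 2)
(-45 + I)*s(3) = (-45 + 2)*(-3) = -43*(-3) = 129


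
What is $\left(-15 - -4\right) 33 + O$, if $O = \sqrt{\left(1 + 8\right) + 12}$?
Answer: $-363 + \sqrt{21} \approx -358.42$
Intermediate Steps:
$O = \sqrt{21}$ ($O = \sqrt{9 + 12} = \sqrt{21} \approx 4.5826$)
$\left(-15 - -4\right) 33 + O = \left(-15 - -4\right) 33 + \sqrt{21} = \left(-15 + 4\right) 33 + \sqrt{21} = \left(-11\right) 33 + \sqrt{21} = -363 + \sqrt{21}$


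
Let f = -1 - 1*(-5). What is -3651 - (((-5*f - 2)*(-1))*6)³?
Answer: -2303619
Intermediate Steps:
f = 4 (f = -1 + 5 = 4)
-3651 - (((-5*f - 2)*(-1))*6)³ = -3651 - (((-5*4 - 2)*(-1))*6)³ = -3651 - (((-20 - 2)*(-1))*6)³ = -3651 - (-22*(-1)*6)³ = -3651 - (22*6)³ = -3651 - 1*132³ = -3651 - 1*2299968 = -3651 - 2299968 = -2303619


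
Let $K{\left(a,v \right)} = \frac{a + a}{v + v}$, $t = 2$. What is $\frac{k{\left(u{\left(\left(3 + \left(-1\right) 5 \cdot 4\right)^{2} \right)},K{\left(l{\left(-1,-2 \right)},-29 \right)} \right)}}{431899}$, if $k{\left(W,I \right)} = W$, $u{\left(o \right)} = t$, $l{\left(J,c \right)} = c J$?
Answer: $\frac{2}{431899} \approx 4.6307 \cdot 10^{-6}$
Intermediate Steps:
$l{\left(J,c \right)} = J c$
$K{\left(a,v \right)} = \frac{a}{v}$ ($K{\left(a,v \right)} = \frac{2 a}{2 v} = 2 a \frac{1}{2 v} = \frac{a}{v}$)
$u{\left(o \right)} = 2$
$\frac{k{\left(u{\left(\left(3 + \left(-1\right) 5 \cdot 4\right)^{2} \right)},K{\left(l{\left(-1,-2 \right)},-29 \right)} \right)}}{431899} = \frac{2}{431899}$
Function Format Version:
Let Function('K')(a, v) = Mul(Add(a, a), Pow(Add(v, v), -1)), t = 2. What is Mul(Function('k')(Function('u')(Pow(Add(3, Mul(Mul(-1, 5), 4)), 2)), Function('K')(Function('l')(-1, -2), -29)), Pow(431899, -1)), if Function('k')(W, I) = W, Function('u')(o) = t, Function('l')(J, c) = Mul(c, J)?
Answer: Rational(2, 431899) ≈ 4.6307e-6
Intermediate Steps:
Function('l')(J, c) = Mul(J, c)
Function('K')(a, v) = Mul(a, Pow(v, -1)) (Function('K')(a, v) = Mul(Mul(2, a), Pow(Mul(2, v), -1)) = Mul(Mul(2, a), Mul(Rational(1, 2), Pow(v, -1))) = Mul(a, Pow(v, -1)))
Function('u')(o) = 2
Mul(Function('k')(Function('u')(Pow(Add(3, Mul(Mul(-1, 5), 4)), 2)), Function('K')(Function('l')(-1, -2), -29)), Pow(431899, -1)) = Mul(2, Pow(431899, -1)) = Mul(2, Rational(1, 431899)) = Rational(2, 431899)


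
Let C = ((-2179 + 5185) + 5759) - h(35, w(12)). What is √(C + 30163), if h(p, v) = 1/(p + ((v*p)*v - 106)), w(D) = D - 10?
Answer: √185336139/69 ≈ 197.30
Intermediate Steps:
w(D) = -10 + D
h(p, v) = 1/(-106 + p + p*v²) (h(p, v) = 1/(p + ((p*v)*v - 106)) = 1/(p + (p*v² - 106)) = 1/(p + (-106 + p*v²)) = 1/(-106 + p + p*v²))
C = 604784/69 (C = ((-2179 + 5185) + 5759) - 1/(-106 + 35 + 35*(-10 + 12)²) = (3006 + 5759) - 1/(-106 + 35 + 35*2²) = 8765 - 1/(-106 + 35 + 35*4) = 8765 - 1/(-106 + 35 + 140) = 8765 - 1/69 = 604784/69 ≈ 8765.0)
√(C + 30163) = √(604784/69 + 30163) = √(2686031/69) = √185336139/69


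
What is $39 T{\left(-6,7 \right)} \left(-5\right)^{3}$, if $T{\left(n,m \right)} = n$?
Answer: $29250$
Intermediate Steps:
$39 T{\left(-6,7 \right)} \left(-5\right)^{3} = 39 \left(-6\right) \left(-5\right)^{3} = \left(-234\right) \left(-125\right) = 29250$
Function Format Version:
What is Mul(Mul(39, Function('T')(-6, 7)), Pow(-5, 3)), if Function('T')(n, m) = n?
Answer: 29250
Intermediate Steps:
Mul(Mul(39, Function('T')(-6, 7)), Pow(-5, 3)) = Mul(Mul(39, -6), Pow(-5, 3)) = Mul(-234, -125) = 29250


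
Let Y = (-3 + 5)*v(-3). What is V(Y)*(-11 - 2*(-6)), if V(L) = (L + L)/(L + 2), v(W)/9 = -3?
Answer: 27/13 ≈ 2.0769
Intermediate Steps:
v(W) = -27 (v(W) = 9*(-3) = -27)
Y = -54 (Y = (-3 + 5)*(-27) = 2*(-27) = -54)
V(L) = 2*L/(2 + L) (V(L) = (2*L)/(2 + L) = 2*L/(2 + L))
V(Y)*(-11 - 2*(-6)) = (2*(-54)/(2 - 54))*(-11 - 2*(-6)) = (2*(-54)/(-52))*(-11 + 12) = (2*(-54)*(-1/52))*1 = (27/13)*1 = 27/13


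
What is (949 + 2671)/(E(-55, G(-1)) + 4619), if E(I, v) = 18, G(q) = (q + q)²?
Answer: 3620/4637 ≈ 0.78068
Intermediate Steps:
G(q) = 4*q² (G(q) = (2*q)² = 4*q²)
(949 + 2671)/(E(-55, G(-1)) + 4619) = (949 + 2671)/(18 + 4619) = 3620/4637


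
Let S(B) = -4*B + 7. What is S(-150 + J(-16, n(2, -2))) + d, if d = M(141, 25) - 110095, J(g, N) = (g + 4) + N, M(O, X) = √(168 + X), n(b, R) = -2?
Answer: -109432 + √193 ≈ -1.0942e+5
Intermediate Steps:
J(g, N) = 4 + N + g (J(g, N) = (4 + g) + N = 4 + N + g)
S(B) = 7 - 4*B
d = -110095 + √193 (d = √(168 + 25) - 110095 = √193 - 110095 = -110095 + √193 ≈ -1.1008e+5)
S(-150 + J(-16, n(2, -2))) + d = (7 - 4*(-150 + (4 - 2 - 16))) + (-110095 + √193) = (7 - 4*(-150 - 14)) + (-110095 + √193) = (7 - 4*(-164)) + (-110095 + √193) = (7 + 656) + (-110095 + √193) = 663 + (-110095 + √193) = -109432 + √193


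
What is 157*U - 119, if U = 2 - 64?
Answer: -9853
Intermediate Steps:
U = -62
157*U - 119 = 157*(-62) - 119 = -9734 - 119 = -9853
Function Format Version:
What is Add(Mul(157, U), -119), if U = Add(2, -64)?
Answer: -9853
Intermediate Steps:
U = -62
Add(Mul(157, U), -119) = Add(Mul(157, -62), -119) = Add(-9734, -119) = -9853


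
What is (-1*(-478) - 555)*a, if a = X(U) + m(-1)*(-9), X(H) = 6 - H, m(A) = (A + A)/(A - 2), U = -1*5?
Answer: -385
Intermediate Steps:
U = -5
m(A) = 2*A/(-2 + A) (m(A) = (2*A)/(-2 + A) = 2*A/(-2 + A))
a = 5 (a = (6 - 1*(-5)) + (2*(-1)/(-2 - 1))*(-9) = (6 + 5) + (2*(-1)/(-3))*(-9) = 11 + (2*(-1)*(-⅓))*(-9) = 11 + (⅔)*(-9) = 11 - 6 = 5)
(-1*(-478) - 555)*a = (-1*(-478) - 555)*5 = (478 - 555)*5 = -77*5 = -385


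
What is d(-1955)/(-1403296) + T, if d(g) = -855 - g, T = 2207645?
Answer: 774494849205/350824 ≈ 2.2076e+6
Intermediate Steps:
d(-1955)/(-1403296) + T = (-855 - 1*(-1955))/(-1403296) + 2207645 = (-855 + 1955)*(-1/1403296) + 2207645 = 1100*(-1/1403296) + 2207645 = -275/350824 + 2207645 = 774494849205/350824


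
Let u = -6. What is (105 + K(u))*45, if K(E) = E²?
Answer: 6345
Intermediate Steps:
(105 + K(u))*45 = (105 + (-6)²)*45 = (105 + 36)*45 = 141*45 = 6345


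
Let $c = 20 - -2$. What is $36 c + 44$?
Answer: $836$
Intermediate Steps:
$c = 22$ ($c = 20 + 2 = 22$)
$36 c + 44 = 36 \cdot 22 + 44 = 792 + 44 = 836$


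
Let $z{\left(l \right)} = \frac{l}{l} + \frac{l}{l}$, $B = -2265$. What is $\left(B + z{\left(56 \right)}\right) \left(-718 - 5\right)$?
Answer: $1636149$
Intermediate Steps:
$z{\left(l \right)} = 2$ ($z{\left(l \right)} = 1 + 1 = 2$)
$\left(B + z{\left(56 \right)}\right) \left(-718 - 5\right) = \left(-2265 + 2\right) \left(-718 - 5\right) = \left(-2263\right) \left(-723\right) = 1636149$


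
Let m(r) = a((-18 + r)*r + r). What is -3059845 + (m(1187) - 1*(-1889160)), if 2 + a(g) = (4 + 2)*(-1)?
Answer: -1170693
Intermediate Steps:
a(g) = -8 (a(g) = -2 + (4 + 2)*(-1) = -2 + 6*(-1) = -2 - 6 = -8)
m(r) = -8
-3059845 + (m(1187) - 1*(-1889160)) = -3059845 + (-8 - 1*(-1889160)) = -3059845 + (-8 + 1889160) = -3059845 + 1889152 = -1170693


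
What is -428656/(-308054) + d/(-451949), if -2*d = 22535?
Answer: 197201648989/139224697246 ≈ 1.4164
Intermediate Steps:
d = -22535/2 (d = -½*22535 = -22535/2 ≈ -11268.)
-428656/(-308054) + d/(-451949) = -428656/(-308054) - 22535/2/(-451949) = -428656*(-1/308054) - 22535/2*(-1/451949) = 214328/154027 + 22535/903898 = 197201648989/139224697246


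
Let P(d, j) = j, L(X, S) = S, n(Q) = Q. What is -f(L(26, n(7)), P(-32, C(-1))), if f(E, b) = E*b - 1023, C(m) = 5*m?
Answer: 1058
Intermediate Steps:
f(E, b) = -1023 + E*b
-f(L(26, n(7)), P(-32, C(-1))) = -(-1023 + 7*(5*(-1))) = -(-1023 + 7*(-5)) = -(-1023 - 35) = -1*(-1058) = 1058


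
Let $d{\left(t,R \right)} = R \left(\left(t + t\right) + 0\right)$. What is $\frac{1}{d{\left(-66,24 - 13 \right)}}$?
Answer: $- \frac{1}{1452} \approx -0.00068871$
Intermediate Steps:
$d{\left(t,R \right)} = 2 R t$ ($d{\left(t,R \right)} = R \left(2 t + 0\right) = R 2 t = 2 R t$)
$\frac{1}{d{\left(-66,24 - 13 \right)}} = \frac{1}{2 \left(24 - 13\right) \left(-66\right)} = \frac{1}{2 \cdot 11 \left(-66\right)} = \frac{1}{-1452} = - \frac{1}{1452}$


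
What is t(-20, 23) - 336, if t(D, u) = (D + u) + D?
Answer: -353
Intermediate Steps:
t(D, u) = u + 2*D
t(-20, 23) - 336 = (23 + 2*(-20)) - 336 = (23 - 40) - 336 = -17 - 336 = -353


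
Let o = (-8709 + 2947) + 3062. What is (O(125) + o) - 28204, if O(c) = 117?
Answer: -30787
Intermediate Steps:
o = -2700 (o = -5762 + 3062 = -2700)
(O(125) + o) - 28204 = (117 - 2700) - 28204 = -2583 - 28204 = -30787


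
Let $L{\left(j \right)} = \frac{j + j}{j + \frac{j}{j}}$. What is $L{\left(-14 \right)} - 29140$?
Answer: $- \frac{378792}{13} \approx -29138.0$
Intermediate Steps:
$L{\left(j \right)} = \frac{2 j}{1 + j}$ ($L{\left(j \right)} = \frac{2 j}{j + 1} = \frac{2 j}{1 + j}$)
$L{\left(-14 \right)} - 29140 = 2 \left(-14\right) \frac{1}{1 - 14} - 29140 = 2 \left(-14\right) \frac{1}{-13} - 29140 = 2 \left(-14\right) \left(- \frac{1}{13}\right) - 29140 = \frac{28}{13} - 29140 = - \frac{378792}{13}$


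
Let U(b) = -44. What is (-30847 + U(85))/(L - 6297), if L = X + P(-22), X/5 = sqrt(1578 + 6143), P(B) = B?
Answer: 195200229/39736736 + 154455*sqrt(7721)/39736736 ≈ 5.2539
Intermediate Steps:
X = 5*sqrt(7721) (X = 5*sqrt(1578 + 6143) = 5*sqrt(7721) ≈ 439.35)
L = -22 + 5*sqrt(7721) (L = 5*sqrt(7721) - 22 = -22 + 5*sqrt(7721) ≈ 417.35)
(-30847 + U(85))/(L - 6297) = (-30847 - 44)/((-22 + 5*sqrt(7721)) - 6297) = -30891/(-6319 + 5*sqrt(7721))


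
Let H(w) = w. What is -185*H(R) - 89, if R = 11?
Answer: -2124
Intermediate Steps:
-185*H(R) - 89 = -185*11 - 89 = -2035 - 89 = -2124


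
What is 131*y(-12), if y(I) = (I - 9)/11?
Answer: -2751/11 ≈ -250.09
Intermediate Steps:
y(I) = -9/11 + I/11 (y(I) = (-9 + I)/11 = -9/11 + I/11)
131*y(-12) = 131*(-9/11 + (1/11)*(-12)) = 131*(-9/11 - 12/11) = 131*(-21/11) = -2751/11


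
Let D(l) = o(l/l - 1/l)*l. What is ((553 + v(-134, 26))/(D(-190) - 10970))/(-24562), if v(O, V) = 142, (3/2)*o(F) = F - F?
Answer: 139/53889028 ≈ 2.5794e-6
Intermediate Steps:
o(F) = 0 (o(F) = 2*(F - F)/3 = (⅔)*0 = 0)
D(l) = 0 (D(l) = 0*l = 0)
((553 + v(-134, 26))/(D(-190) - 10970))/(-24562) = ((553 + 142)/(0 - 10970))/(-24562) = (695/(-10970))*(-1/24562) = (695*(-1/10970))*(-1/24562) = -139/2194*(-1/24562) = 139/53889028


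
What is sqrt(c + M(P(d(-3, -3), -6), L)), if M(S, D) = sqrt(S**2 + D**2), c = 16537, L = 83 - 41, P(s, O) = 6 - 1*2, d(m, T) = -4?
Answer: sqrt(16537 + 2*sqrt(445)) ≈ 128.76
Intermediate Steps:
P(s, O) = 4 (P(s, O) = 6 - 2 = 4)
L = 42
M(S, D) = sqrt(D**2 + S**2)
sqrt(c + M(P(d(-3, -3), -6), L)) = sqrt(16537 + sqrt(42**2 + 4**2)) = sqrt(16537 + sqrt(1764 + 16)) = sqrt(16537 + sqrt(1780)) = sqrt(16537 + 2*sqrt(445))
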